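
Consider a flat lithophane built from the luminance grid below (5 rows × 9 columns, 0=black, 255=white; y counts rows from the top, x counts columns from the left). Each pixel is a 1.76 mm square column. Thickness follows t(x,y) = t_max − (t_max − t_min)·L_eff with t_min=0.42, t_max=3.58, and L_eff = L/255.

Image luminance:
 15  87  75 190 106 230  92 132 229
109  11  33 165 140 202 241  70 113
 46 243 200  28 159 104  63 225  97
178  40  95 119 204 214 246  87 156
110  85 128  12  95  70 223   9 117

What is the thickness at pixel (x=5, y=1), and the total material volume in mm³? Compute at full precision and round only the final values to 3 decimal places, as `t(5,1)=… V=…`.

t(5,1)=1.077 V=284.331

span = t_max - t_min = 3.58 - 0.42 = 3.160
L(5,1) = 202, L_eff = 202/255 = 0.792157
t(5,1) = 3.58 - 3.160·0.792157 = 1.077
Σt over all 5·9 pixels = 68843/750 ≈ 91.7906667
V = pitch²·Σt = 1.76²·68843/750 = 284.331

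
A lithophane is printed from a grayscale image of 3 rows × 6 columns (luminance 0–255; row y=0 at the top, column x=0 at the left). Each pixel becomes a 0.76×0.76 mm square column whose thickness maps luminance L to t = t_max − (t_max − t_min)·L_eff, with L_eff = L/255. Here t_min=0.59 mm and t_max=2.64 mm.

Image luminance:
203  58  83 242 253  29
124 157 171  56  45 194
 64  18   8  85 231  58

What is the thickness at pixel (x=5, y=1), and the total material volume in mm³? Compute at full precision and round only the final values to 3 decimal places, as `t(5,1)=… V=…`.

span = t_max - t_min = 2.64 - 0.59 = 2.050
L(5,1) = 194, L_eff = 194/255 = 0.760784
t(5,1) = 2.64 - 2.050·0.760784 = 1.080
Σt over all 3·6 pixels = 52371/1700 ≈ 30.8064706
V = pitch²·Σt = 0.76²·52371/1700 = 17.794

t(5,1)=1.080 V=17.794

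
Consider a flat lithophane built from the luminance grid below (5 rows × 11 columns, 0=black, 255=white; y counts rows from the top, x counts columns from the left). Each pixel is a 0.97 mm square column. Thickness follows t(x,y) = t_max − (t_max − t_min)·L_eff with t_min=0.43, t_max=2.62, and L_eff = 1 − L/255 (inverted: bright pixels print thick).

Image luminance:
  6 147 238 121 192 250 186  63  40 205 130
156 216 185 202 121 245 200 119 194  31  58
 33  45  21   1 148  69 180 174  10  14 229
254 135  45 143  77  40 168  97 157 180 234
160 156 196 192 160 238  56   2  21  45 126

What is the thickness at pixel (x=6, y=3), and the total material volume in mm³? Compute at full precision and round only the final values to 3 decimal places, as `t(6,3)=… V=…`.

t(6,3)=1.873 V=79.714

span = t_max - t_min = 2.62 - 0.43 = 2.190
L(6,3) = 168, L_eff = 1 - 168/255 = 0.341176 (inverted)
t(6,3) = 2.62 - 2.190·0.341176 = 1.873
Σt over all 5·11 pixels = 180032/2125 ≈ 84.7209412
V = pitch²·Σt = 0.97²·180032/2125 = 79.714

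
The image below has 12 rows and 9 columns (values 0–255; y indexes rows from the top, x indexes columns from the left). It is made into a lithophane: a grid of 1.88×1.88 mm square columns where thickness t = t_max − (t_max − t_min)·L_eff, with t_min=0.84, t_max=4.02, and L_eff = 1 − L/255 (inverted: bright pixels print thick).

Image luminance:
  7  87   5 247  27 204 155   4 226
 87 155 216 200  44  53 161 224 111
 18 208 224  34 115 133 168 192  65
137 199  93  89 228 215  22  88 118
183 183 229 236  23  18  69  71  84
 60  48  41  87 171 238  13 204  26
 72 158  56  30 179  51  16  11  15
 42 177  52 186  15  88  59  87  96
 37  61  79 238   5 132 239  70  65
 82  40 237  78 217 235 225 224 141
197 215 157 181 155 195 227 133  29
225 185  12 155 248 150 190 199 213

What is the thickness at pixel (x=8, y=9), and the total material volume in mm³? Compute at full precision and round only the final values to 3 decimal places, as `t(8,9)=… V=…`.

span = t_max - t_min = 4.02 - 0.84 = 3.180
L(8,9) = 141, L_eff = 1 - 141/255 = 0.447059 (inverted)
t(8,9) = 4.02 - 3.180·0.447059 = 2.598
Σt over all 12·9 pixels = 547986/2125 ≈ 257.8757647
V = pitch²·Σt = 1.88²·547986/2125 = 911.436

t(8,9)=2.598 V=911.436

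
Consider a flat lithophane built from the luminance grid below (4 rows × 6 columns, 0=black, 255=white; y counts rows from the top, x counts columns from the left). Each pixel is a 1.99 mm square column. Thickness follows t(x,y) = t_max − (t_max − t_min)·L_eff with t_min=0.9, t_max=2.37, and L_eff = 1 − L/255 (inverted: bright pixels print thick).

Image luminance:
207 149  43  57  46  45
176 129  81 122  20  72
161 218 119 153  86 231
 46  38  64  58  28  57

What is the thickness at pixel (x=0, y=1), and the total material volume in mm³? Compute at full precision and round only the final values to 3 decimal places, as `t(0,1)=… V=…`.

t(0,1)=1.915 V=140.464

span = t_max - t_min = 2.37 - 0.9 = 1.470
L(0,1) = 176, L_eff = 1 - 176/255 = 0.309804 (inverted)
t(0,1) = 2.37 - 1.470·0.309804 = 1.915
Σt over all 4·6 pixels = 150747/4250 ≈ 35.4698824
V = pitch²·Σt = 1.99²·150747/4250 = 140.464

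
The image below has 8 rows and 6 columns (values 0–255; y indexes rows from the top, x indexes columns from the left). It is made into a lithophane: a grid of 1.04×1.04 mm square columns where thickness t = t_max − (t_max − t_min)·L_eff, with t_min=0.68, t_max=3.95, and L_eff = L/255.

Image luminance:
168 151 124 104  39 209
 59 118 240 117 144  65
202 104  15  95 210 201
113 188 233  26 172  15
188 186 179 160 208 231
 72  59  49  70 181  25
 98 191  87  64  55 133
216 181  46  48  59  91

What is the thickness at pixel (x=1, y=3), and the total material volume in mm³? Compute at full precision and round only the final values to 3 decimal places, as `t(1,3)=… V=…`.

span = t_max - t_min = 3.95 - 0.68 = 3.270
L(1,3) = 188, L_eff = 188/255 = 0.737255
t(1,3) = 3.95 - 3.270·0.737255 = 1.539
Σt over all 8·6 pixels = 958799/8500 ≈ 112.7998824
V = pitch²·Σt = 1.04²·958799/8500 = 122.004

t(1,3)=1.539 V=122.004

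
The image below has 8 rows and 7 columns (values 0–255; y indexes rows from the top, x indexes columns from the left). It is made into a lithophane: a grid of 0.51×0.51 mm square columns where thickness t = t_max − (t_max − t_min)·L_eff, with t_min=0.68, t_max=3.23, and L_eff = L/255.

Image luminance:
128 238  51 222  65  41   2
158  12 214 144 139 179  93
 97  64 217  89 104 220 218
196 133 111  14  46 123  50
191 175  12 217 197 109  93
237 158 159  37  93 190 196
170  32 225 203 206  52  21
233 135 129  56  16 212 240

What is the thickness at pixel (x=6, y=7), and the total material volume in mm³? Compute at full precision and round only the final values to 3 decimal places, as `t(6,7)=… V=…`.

span = t_max - t_min = 3.23 - 0.68 = 2.550
L(6,7) = 240, L_eff = 240/255 = 0.941176
t(6,7) = 3.23 - 2.550·0.941176 = 0.830
Σt over all 8·7 pixels = 107.26
V = pitch²·Σt = 0.51²·107.26 = 27.898

t(6,7)=0.830 V=27.898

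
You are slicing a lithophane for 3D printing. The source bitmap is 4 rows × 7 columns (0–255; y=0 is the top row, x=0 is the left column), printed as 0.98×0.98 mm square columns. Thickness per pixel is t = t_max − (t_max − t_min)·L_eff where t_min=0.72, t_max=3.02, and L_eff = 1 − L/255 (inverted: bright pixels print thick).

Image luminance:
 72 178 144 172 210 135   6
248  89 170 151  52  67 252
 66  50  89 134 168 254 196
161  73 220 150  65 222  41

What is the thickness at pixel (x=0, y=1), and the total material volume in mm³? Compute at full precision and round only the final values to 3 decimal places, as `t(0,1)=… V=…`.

span = t_max - t_min = 3.02 - 0.72 = 2.300
L(0,1) = 248, L_eff = 1 - 248/255 = 0.027451 (inverted)
t(0,1) = 3.02 - 2.300·0.027451 = 2.957
Σt over all 4·7 pixels = 139613/2550 ≈ 54.7501961
V = pitch²·Σt = 0.98²·139613/2550 = 52.582

t(0,1)=2.957 V=52.582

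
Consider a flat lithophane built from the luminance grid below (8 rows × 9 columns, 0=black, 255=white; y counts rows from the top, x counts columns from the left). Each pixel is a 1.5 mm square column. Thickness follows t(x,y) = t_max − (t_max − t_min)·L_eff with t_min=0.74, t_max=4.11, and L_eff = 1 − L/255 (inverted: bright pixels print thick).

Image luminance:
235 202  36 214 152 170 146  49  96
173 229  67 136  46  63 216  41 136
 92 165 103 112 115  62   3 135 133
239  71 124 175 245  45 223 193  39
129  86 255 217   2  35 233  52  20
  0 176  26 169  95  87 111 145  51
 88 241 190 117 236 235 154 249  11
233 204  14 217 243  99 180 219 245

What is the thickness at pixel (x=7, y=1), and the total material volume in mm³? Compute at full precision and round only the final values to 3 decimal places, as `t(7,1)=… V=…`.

t(7,1)=1.282 V=409.650

span = t_max - t_min = 4.11 - 0.74 = 3.370
L(7,1) = 41, L_eff = 1 - 41/255 = 0.839216 (inverted)
t(7,1) = 4.11 - 3.370·0.839216 = 1.282
Σt over all 8·9 pixels = 928541/5100 ≈ 182.0668627
V = pitch²·Σt = 1.5²·928541/5100 = 409.650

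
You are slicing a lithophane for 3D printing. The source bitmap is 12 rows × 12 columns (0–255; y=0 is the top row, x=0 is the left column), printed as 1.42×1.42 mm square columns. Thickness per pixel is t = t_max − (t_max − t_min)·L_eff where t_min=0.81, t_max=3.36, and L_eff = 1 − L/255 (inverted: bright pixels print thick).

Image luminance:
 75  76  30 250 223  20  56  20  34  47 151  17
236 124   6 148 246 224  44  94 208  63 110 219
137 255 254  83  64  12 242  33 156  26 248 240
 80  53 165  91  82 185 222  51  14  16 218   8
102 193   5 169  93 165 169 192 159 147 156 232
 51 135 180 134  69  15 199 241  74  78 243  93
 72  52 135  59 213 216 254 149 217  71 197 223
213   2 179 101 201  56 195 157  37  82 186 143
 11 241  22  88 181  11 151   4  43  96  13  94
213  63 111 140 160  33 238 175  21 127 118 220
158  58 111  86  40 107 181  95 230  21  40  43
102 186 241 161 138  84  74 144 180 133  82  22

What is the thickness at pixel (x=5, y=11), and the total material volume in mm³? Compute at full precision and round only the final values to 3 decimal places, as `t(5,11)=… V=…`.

t(5,11)=1.650 V=591.108

span = t_max - t_min = 3.36 - 0.81 = 2.550
L(5,11) = 84, L_eff = 1 - 84/255 = 0.670588 (inverted)
t(5,11) = 3.36 - 2.550·0.670588 = 1.650
Σt over all 12·12 pixels = 293.15
V = pitch²·Σt = 1.42²·293.15 = 591.108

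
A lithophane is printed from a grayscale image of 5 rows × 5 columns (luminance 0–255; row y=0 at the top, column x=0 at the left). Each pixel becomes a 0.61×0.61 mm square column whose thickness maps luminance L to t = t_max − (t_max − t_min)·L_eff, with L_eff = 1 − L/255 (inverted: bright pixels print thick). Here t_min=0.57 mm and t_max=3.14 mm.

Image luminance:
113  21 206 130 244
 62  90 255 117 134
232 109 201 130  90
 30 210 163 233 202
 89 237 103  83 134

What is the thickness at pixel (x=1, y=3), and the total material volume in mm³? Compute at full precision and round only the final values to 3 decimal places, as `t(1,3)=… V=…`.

span = t_max - t_min = 3.14 - 0.57 = 2.570
L(1,3) = 210, L_eff = 1 - 210/255 = 0.176471 (inverted)
t(1,3) = 3.14 - 2.570·0.176471 = 2.686
Σt over all 5·5 pixels = 431067/8500 ≈ 50.7137647
V = pitch²·Σt = 0.61²·431067/8500 = 18.871

t(1,3)=2.686 V=18.871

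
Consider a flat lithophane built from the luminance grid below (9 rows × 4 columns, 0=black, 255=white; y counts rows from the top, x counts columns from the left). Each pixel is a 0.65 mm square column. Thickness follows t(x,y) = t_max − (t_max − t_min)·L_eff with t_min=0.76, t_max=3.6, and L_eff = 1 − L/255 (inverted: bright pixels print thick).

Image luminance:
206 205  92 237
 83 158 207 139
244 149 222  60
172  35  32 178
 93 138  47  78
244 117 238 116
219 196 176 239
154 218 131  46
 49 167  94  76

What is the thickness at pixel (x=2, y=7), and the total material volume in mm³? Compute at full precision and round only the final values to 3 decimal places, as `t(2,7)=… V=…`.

t(2,7)=2.219 V=36.287

span = t_max - t_min = 3.6 - 0.76 = 2.840
L(2,7) = 131, L_eff = 1 - 131/255 = 0.486275 (inverted)
t(2,7) = 3.6 - 2.840·0.486275 = 2.219
Σt over all 9·4 pixels = 21901/255 ≈ 85.8862745
V = pitch²·Σt = 0.65²·21901/255 = 36.287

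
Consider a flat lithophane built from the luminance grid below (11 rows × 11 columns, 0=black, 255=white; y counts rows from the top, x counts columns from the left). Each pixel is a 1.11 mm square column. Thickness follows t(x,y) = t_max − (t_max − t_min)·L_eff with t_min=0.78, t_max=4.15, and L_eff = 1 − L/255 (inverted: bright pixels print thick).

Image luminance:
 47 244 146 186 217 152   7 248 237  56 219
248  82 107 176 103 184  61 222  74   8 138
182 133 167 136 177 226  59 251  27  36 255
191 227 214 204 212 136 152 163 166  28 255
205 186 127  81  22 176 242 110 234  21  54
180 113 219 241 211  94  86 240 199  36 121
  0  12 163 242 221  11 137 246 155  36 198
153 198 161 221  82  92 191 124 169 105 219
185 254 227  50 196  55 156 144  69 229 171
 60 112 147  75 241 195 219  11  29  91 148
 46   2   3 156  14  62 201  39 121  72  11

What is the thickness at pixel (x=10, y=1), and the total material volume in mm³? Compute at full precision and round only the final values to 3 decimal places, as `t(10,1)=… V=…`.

t(10,1)=2.604 V=391.209

span = t_max - t_min = 4.15 - 0.78 = 3.370
L(10,1) = 138, L_eff = 1 - 138/255 = 0.458824 (inverted)
t(10,1) = 4.15 - 3.370·0.458824 = 2.604
Σt over all 11·11 pixels = 1349433/4250 ≈ 317.5136471
V = pitch²·Σt = 1.11²·1349433/4250 = 391.209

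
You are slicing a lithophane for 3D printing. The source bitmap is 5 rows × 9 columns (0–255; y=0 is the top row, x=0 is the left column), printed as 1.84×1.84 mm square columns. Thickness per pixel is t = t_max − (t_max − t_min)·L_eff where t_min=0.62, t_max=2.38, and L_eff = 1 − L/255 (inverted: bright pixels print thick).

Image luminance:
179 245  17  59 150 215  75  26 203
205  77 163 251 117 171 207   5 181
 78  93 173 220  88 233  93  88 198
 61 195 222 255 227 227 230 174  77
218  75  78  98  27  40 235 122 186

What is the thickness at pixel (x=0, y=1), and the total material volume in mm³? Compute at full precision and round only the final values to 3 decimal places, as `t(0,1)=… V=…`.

t(0,1)=2.035 V=247.677

span = t_max - t_min = 2.38 - 0.62 = 1.760
L(0,1) = 205, L_eff = 1 - 205/255 = 0.196078 (inverted)
t(0,1) = 2.38 - 1.760·0.196078 = 2.035
Σt over all 5·9 pixels = 932741/12750 ≈ 73.1561569
V = pitch²·Σt = 1.84²·932741/12750 = 247.677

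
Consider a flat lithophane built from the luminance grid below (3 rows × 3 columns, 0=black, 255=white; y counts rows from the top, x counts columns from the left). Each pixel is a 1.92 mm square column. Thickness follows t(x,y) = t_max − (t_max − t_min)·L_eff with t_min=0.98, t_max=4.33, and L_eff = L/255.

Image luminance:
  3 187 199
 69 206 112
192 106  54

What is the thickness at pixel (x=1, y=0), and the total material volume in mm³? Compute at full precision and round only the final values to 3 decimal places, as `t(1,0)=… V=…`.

span = t_max - t_min = 4.33 - 0.98 = 3.350
L(1,0) = 187, L_eff = 187/255 = 0.733333
t(1,0) = 4.33 - 3.350·0.733333 = 1.873
Σt over all 3·3 pixels = 41057/1700 ≈ 24.1511765
V = pitch²·Σt = 1.92²·41057/1700 = 89.031

t(1,0)=1.873 V=89.031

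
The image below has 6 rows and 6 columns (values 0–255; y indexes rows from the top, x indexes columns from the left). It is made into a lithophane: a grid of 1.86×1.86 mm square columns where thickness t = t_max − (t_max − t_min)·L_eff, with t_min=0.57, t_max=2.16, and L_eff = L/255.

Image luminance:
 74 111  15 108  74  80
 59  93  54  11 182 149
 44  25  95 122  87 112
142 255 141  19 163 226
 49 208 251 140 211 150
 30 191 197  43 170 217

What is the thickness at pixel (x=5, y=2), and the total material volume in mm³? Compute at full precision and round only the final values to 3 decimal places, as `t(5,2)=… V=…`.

t(5,2)=1.462 V=176.304

span = t_max - t_min = 2.16 - 0.57 = 1.590
L(5,2) = 112, L_eff = 112/255 = 0.439216
t(5,2) = 2.16 - 1.590·0.439216 = 1.462
Σt over all 6·6 pixels = 216583/4250 ≈ 50.9607059
V = pitch²·Σt = 1.86²·216583/4250 = 176.304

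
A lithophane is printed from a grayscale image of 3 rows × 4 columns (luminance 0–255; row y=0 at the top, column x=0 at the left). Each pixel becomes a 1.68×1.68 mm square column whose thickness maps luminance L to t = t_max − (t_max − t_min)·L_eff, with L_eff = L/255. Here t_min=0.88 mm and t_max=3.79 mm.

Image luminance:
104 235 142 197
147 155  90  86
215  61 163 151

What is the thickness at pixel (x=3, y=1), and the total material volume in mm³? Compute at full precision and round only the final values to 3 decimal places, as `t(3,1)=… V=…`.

span = t_max - t_min = 3.79 - 0.88 = 2.910
L(3,1) = 86, L_eff = 86/255 = 0.337255
t(3,1) = 3.79 - 2.910·0.337255 = 2.809
Σt over all 3·4 pixels = 108609/4250 ≈ 25.5550588
V = pitch²·Σt = 1.68²·108609/4250 = 72.127

t(3,1)=2.809 V=72.127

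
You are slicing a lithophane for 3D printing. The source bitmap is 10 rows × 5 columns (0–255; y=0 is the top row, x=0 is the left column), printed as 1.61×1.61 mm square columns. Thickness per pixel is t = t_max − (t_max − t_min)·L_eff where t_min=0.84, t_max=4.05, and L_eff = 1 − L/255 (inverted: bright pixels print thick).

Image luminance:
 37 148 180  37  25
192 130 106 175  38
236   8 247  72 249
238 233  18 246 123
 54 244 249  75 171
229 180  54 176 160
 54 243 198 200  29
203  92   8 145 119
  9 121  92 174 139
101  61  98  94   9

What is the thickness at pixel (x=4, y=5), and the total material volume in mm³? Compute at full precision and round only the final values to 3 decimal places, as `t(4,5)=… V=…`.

span = t_max - t_min = 4.05 - 0.84 = 3.210
L(4,5) = 160, L_eff = 1 - 160/255 = 0.372549 (inverted)
t(4,5) = 4.05 - 3.210·0.372549 = 2.854
Σt over all 10·5 pixels = 1054533/8500 ≈ 124.0627059
V = pitch²·Σt = 1.61²·1054533/8500 = 321.583

t(4,5)=2.854 V=321.583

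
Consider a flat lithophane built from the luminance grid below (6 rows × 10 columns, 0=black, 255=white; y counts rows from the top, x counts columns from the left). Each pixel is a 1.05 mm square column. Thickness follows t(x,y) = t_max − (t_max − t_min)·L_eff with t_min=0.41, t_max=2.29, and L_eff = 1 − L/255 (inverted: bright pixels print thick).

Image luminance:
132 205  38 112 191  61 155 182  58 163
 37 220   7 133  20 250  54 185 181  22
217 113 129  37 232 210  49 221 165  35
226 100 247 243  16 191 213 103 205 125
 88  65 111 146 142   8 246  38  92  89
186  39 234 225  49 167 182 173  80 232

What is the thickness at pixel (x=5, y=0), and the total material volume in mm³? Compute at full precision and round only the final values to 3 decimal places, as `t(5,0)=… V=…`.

t(5,0)=0.860 V=92.757

span = t_max - t_min = 2.29 - 0.41 = 1.880
L(5,0) = 61, L_eff = 1 - 61/255 = 0.760784 (inverted)
t(5,0) = 2.29 - 1.880·0.760784 = 0.860
Σt over all 6·10 pixels = 1262/15 ≈ 84.1333333
V = pitch²·Σt = 1.05²·1262/15 = 92.757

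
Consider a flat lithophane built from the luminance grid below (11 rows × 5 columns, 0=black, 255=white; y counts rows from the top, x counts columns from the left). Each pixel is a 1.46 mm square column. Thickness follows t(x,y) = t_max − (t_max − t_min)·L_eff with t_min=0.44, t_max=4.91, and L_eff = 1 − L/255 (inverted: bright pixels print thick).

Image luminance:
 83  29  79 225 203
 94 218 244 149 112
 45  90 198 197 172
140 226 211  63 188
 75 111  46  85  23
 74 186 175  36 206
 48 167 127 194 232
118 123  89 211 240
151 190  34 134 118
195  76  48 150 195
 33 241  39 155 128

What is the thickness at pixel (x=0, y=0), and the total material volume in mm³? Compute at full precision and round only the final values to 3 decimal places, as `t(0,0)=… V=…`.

t(0,0)=1.895 V=328.801

span = t_max - t_min = 4.91 - 0.44 = 4.470
L(0,0) = 83, L_eff = 1 - 83/255 = 0.674510 (inverted)
t(0,0) = 4.91 - 4.470·0.674510 = 1.895
Σt over all 11·5 pixels = 1311131/8500 ≈ 154.2507059
V = pitch²·Σt = 1.46²·1311131/8500 = 328.801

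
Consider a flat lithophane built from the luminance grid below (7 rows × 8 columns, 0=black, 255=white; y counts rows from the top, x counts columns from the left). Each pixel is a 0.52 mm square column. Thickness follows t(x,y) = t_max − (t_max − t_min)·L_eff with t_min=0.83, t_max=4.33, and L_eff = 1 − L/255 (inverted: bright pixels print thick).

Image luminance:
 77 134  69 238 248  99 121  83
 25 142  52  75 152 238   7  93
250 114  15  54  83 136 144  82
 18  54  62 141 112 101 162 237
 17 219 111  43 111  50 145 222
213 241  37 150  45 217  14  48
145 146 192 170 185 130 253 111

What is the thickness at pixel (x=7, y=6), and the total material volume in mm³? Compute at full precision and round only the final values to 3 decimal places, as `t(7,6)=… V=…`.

t(7,6)=2.354 V=37.928

span = t_max - t_min = 4.33 - 0.83 = 3.500
L(7,6) = 111, L_eff = 1 - 111/255 = 0.564706 (inverted)
t(7,6) = 4.33 - 3.500·0.564706 = 2.354
Σt over all 7·8 pixels = 357679/2550 ≈ 140.2662745
V = pitch²·Σt = 0.52²·357679/2550 = 37.928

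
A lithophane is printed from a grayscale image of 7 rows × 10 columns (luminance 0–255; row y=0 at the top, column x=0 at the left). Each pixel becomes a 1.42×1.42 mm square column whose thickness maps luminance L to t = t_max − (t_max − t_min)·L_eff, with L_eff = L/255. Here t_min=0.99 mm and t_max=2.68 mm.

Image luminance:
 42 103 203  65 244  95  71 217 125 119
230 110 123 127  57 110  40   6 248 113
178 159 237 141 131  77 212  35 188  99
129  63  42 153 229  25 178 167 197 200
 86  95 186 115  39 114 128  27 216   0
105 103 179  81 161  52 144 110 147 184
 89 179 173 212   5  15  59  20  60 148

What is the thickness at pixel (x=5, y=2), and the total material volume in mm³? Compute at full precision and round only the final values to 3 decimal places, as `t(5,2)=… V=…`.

t(5,2)=2.170 V=264.419

span = t_max - t_min = 2.68 - 0.99 = 1.690
L(5,2) = 77, L_eff = 77/255 = 0.301961
t(5,2) = 2.68 - 1.690·0.301961 = 2.170
Σt over all 7·10 pixels = 55732/425 ≈ 131.1341176
V = pitch²·Σt = 1.42²·55732/425 = 264.419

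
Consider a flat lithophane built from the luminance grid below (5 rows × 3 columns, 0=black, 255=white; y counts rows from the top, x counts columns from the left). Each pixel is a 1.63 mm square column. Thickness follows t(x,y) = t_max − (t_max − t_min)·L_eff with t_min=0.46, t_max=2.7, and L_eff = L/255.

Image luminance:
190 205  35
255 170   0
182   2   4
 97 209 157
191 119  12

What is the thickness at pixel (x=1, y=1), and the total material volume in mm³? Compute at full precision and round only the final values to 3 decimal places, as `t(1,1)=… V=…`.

span = t_max - t_min = 2.7 - 0.46 = 2.240
L(1,1) = 170, L_eff = 170/255 = 0.666667
t(1,1) = 2.7 - 2.240·0.666667 = 1.207
Σt over all 5·3 pixels = 311639/12750 ≈ 24.4422745
V = pitch²·Σt = 1.63²·311639/12750 = 64.941

t(1,1)=1.207 V=64.941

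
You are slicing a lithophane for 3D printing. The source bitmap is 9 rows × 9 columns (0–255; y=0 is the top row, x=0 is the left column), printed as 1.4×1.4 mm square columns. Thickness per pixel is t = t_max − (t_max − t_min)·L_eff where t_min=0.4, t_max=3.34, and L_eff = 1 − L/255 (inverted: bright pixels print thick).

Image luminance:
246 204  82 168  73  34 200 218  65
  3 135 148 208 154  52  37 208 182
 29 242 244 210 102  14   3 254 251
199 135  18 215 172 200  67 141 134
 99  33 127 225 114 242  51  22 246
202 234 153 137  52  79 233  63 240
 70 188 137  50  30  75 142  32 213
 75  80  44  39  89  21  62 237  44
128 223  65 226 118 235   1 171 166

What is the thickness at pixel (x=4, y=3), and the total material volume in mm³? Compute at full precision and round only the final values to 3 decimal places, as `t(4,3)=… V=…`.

t(4,3)=2.383 V=302.135

span = t_max - t_min = 3.34 - 0.4 = 2.940
L(4,3) = 172, L_eff = 1 - 172/255 = 0.325490 (inverted)
t(4,3) = 3.34 - 2.940·0.325490 = 2.383
Σt over all 9·9 pixels = 65514/425 ≈ 154.1505882
V = pitch²·Σt = 1.4²·65514/425 = 302.135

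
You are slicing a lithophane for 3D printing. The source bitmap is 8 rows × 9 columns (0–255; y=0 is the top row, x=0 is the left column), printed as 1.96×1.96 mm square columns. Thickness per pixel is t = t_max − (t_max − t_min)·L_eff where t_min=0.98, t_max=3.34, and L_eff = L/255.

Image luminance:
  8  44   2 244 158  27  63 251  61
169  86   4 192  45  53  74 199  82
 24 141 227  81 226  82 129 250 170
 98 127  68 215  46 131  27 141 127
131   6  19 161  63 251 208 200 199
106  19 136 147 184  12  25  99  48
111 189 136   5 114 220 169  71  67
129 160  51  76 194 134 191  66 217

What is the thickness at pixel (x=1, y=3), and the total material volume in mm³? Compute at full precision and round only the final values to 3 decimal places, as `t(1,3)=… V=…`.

t(1,3)=2.165 V=625.675

span = t_max - t_min = 3.34 - 0.98 = 2.360
L(1,3) = 127, L_eff = 127/255 = 0.498039
t(1,3) = 3.34 - 2.360·0.498039 = 2.165
Σt over all 8·9 pixels = 1038286/6375 ≈ 162.8683922
V = pitch²·Σt = 1.96²·1038286/6375 = 625.675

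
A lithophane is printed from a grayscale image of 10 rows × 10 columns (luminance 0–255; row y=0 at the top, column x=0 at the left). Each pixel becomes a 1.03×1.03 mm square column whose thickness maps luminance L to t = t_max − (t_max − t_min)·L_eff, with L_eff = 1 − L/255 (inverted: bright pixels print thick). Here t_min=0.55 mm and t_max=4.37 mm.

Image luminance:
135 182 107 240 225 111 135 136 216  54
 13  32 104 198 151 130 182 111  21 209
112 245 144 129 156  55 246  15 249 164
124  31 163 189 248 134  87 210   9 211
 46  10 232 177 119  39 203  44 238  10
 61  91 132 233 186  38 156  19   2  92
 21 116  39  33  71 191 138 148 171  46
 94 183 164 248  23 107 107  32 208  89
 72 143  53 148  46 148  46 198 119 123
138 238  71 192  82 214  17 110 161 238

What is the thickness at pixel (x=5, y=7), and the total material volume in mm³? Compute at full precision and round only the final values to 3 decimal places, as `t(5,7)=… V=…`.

span = t_max - t_min = 4.37 - 0.55 = 3.820
L(5,7) = 107, L_eff = 1 - 107/255 = 0.580392 (inverted)
t(5,7) = 4.37 - 3.820·0.580392 = 2.153
Σt over all 10·10 pixels = 3093907/12750 ≈ 242.6593725
V = pitch²·Σt = 1.03²·3093907/12750 = 257.437

t(5,7)=2.153 V=257.437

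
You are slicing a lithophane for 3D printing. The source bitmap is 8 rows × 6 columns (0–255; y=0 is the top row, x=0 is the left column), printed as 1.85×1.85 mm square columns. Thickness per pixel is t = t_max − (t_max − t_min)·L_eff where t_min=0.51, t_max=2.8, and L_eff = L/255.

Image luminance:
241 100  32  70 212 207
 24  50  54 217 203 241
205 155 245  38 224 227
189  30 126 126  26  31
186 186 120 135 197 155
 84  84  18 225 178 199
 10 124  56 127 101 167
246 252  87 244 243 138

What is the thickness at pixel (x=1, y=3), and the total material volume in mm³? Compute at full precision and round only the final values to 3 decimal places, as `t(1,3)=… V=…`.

span = t_max - t_min = 2.8 - 0.51 = 2.290
L(1,3) = 30, L_eff = 30/255 = 0.117647
t(1,3) = 2.8 - 2.290·0.117647 = 2.531
Σt over all 8·6 pixels = 372397/5100 ≈ 73.0190196
V = pitch²·Σt = 1.85²·372397/5100 = 249.908

t(1,3)=2.531 V=249.908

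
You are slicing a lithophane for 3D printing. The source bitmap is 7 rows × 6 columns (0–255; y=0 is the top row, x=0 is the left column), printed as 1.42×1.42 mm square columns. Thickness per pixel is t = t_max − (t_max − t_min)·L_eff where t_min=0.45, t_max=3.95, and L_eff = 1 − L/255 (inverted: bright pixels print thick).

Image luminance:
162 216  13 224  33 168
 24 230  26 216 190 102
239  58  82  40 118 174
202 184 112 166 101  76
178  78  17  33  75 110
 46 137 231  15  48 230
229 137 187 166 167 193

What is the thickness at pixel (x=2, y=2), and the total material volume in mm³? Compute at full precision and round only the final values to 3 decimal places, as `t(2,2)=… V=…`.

span = t_max - t_min = 3.95 - 0.45 = 3.500
L(2,2) = 82, L_eff = 1 - 82/255 = 0.678431 (inverted)
t(2,2) = 3.95 - 3.500·0.678431 = 1.575
Σt over all 7·6 pixels = 1589/17 ≈ 93.4705882
V = pitch²·Σt = 1.42²·1589/17 = 188.474

t(2,2)=1.575 V=188.474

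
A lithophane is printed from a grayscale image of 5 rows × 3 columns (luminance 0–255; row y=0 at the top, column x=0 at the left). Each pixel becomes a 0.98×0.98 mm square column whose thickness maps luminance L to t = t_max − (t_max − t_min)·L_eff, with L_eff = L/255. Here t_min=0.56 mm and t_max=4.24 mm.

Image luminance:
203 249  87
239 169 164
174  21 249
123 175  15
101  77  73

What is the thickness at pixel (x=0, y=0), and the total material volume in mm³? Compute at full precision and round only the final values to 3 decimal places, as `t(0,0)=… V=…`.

span = t_max - t_min = 4.24 - 0.56 = 3.680
L(0,0) = 203, L_eff = 203/255 = 0.796078
t(0,0) = 4.24 - 3.680·0.796078 = 1.310
Σt over all 5·3 pixels = 210502/6375 ≈ 33.0199216
V = pitch²·Σt = 0.98²·210502/6375 = 31.712

t(0,0)=1.310 V=31.712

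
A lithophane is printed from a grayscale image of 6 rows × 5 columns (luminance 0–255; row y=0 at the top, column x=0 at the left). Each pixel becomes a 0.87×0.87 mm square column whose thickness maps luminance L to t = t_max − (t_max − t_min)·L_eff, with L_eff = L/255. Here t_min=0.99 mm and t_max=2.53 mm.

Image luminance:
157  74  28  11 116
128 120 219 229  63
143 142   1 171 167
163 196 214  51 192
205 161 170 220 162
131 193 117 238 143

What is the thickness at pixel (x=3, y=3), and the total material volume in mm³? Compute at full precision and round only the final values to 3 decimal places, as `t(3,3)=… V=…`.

span = t_max - t_min = 2.53 - 0.99 = 1.540
L(3,3) = 51, L_eff = 51/255 = 0.200000
t(3,3) = 2.53 - 1.540·0.200000 = 2.222
Σt over all 6·5 pixels = 12694/255 ≈ 49.7803922
V = pitch²·Σt = 0.87²·12694/255 = 37.679

t(3,3)=2.222 V=37.679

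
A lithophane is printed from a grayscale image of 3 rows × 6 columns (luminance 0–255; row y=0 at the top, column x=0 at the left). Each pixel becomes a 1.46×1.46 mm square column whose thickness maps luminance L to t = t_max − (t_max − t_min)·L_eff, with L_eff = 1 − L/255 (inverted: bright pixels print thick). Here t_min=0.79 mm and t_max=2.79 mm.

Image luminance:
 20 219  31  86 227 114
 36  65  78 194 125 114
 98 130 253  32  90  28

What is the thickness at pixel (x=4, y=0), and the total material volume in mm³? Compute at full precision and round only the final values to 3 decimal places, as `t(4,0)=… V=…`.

t(4,0)=2.570 V=62.745

span = t_max - t_min = 2.79 - 0.79 = 2.000
L(4,0) = 227, L_eff = 1 - 227/255 = 0.109804 (inverted)
t(4,0) = 2.79 - 2.000·0.109804 = 2.570
Σt over all 3·6 pixels = 75061/2550 ≈ 29.4356863
V = pitch²·Σt = 1.46²·75061/2550 = 62.745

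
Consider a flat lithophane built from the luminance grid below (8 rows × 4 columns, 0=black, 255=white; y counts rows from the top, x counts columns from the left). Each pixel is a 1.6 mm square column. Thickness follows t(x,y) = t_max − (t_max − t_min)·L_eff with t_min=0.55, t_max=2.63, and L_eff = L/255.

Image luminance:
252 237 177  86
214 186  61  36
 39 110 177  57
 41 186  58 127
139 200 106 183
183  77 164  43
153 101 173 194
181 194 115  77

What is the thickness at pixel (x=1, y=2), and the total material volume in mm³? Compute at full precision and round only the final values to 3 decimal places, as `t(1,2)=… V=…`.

span = t_max - t_min = 2.63 - 0.55 = 2.080
L(1,2) = 110, L_eff = 110/255 = 0.431373
t(1,2) = 2.63 - 2.080·0.431373 = 1.733
Σt over all 8·4 pixels = 311516/6375 ≈ 48.8652549
V = pitch²·Σt = 1.6²·311516/6375 = 125.095

t(1,2)=1.733 V=125.095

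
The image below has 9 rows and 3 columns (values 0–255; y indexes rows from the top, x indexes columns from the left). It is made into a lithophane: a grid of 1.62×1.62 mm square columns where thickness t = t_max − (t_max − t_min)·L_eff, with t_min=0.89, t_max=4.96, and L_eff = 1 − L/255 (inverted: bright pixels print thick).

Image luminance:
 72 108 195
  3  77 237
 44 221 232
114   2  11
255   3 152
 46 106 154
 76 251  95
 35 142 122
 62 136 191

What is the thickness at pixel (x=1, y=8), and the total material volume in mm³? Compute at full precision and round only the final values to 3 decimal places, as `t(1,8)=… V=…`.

span = t_max - t_min = 4.96 - 0.89 = 4.070
L(1,8) = 136, L_eff = 1 - 136/255 = 0.466667 (inverted)
t(1,8) = 4.96 - 4.070·0.466667 = 3.061
Σt over all 9·3 pixels = 1891559/25500 ≈ 74.1787843
V = pitch²·Σt = 1.62²·1891559/25500 = 194.675

t(1,8)=3.061 V=194.675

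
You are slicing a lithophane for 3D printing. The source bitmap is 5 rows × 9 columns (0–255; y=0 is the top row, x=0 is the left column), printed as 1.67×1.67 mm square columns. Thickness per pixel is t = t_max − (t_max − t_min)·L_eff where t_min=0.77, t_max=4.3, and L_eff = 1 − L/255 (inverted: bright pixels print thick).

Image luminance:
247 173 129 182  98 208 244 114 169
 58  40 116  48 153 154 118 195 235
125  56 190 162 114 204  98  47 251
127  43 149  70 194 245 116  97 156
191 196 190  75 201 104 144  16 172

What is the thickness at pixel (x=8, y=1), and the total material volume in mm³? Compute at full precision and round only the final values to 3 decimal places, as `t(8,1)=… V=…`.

t(8,1)=4.023 V=344.261

span = t_max - t_min = 4.3 - 0.77 = 3.530
L(8,1) = 235, L_eff = 1 - 235/255 = 0.078431 (inverted)
t(8,1) = 4.3 - 3.530·0.078431 = 4.023
Σt over all 5·9 pixels = 1049239/8500 ≈ 123.4398824
V = pitch²·Σt = 1.67²·1049239/8500 = 344.261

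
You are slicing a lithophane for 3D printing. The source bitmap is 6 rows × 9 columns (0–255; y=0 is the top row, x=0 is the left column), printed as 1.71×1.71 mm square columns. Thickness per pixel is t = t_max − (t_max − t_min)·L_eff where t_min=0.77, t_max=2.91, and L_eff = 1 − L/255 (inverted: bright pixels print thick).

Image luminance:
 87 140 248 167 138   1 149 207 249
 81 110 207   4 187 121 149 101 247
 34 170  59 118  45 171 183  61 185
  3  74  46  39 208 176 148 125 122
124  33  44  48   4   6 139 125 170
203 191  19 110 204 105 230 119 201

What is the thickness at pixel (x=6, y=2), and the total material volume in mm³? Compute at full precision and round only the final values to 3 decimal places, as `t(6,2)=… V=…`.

span = t_max - t_min = 2.91 - 0.77 = 2.140
L(6,2) = 183, L_eff = 1 - 183/255 = 0.282353 (inverted)
t(6,2) = 2.91 - 2.140·0.282353 = 2.306
Σt over all 6·9 pixels = 124009/1275 ≈ 97.2619608
V = pitch²·Σt = 1.71²·124009/1275 = 284.404

t(6,2)=2.306 V=284.404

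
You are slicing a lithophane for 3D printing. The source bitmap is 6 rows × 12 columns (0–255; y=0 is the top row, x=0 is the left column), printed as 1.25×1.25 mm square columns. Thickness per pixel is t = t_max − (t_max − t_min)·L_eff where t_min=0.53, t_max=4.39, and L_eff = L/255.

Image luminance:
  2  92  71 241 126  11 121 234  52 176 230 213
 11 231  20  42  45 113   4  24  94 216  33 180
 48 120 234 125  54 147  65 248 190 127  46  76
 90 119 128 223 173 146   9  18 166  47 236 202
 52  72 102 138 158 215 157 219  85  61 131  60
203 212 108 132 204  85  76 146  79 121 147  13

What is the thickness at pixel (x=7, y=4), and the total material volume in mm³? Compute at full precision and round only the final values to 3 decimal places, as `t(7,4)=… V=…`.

span = t_max - t_min = 4.39 - 0.53 = 3.860
L(7,4) = 219, L_eff = 219/255 = 0.858824
t(7,4) = 4.39 - 3.860·0.858824 = 1.075
Σt over all 6·12 pixels = 158079/850 ≈ 185.9752941
V = pitch²·Σt = 1.25²·158079/850 = 290.586

t(7,4)=1.075 V=290.586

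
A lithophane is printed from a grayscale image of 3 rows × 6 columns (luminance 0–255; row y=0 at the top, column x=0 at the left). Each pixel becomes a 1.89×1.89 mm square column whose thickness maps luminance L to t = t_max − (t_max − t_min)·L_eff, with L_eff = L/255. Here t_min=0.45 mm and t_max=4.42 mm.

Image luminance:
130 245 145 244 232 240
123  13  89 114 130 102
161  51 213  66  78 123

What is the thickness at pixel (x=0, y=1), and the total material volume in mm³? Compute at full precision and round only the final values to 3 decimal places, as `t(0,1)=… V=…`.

span = t_max - t_min = 4.42 - 0.45 = 3.970
L(0,1) = 123, L_eff = 123/255 = 0.482353
t(0,1) = 4.42 - 3.970·0.482353 = 2.505
Σt over all 3·6 pixels = 40.654
V = pitch²·Σt = 1.89²·40.654 = 145.220

t(0,1)=2.505 V=145.220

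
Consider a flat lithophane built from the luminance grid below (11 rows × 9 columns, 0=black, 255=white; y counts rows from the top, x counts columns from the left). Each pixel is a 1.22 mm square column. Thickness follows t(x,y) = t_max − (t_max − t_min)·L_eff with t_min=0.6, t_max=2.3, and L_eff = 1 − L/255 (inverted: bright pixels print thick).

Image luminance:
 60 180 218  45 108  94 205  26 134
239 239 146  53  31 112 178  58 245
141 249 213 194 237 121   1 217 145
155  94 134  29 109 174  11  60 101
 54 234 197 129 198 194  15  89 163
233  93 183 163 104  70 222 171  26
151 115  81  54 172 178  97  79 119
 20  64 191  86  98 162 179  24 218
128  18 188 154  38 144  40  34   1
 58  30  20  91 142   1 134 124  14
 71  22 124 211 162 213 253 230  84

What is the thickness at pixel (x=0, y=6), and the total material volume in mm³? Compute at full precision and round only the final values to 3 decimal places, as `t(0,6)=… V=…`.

t(0,6)=1.607 V=208.584

span = t_max - t_min = 2.3 - 0.6 = 1.700
L(0,6) = 151, L_eff = 1 - 151/255 = 0.407843 (inverted)
t(0,6) = 2.3 - 1.700·0.407843 = 1.607
Σt over all 11·9 pixels = 140.14
V = pitch²·Σt = 1.22²·140.14 = 208.584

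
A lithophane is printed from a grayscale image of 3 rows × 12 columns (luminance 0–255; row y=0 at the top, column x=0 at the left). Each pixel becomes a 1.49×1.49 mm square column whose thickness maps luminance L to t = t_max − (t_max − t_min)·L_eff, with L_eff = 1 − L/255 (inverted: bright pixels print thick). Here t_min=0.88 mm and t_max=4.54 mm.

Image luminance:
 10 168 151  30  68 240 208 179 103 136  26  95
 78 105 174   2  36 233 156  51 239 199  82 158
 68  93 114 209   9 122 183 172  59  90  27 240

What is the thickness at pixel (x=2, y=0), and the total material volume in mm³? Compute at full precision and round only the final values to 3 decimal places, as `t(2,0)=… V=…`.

t(2,0)=3.047 V=207.766

span = t_max - t_min = 4.54 - 0.88 = 3.660
L(2,0) = 151, L_eff = 1 - 151/255 = 0.407843 (inverted)
t(2,0) = 4.54 - 3.660·0.407843 = 3.047
Σt over all 3·12 pixels = 397733/4250 ≈ 93.5842353
V = pitch²·Σt = 1.49²·397733/4250 = 207.766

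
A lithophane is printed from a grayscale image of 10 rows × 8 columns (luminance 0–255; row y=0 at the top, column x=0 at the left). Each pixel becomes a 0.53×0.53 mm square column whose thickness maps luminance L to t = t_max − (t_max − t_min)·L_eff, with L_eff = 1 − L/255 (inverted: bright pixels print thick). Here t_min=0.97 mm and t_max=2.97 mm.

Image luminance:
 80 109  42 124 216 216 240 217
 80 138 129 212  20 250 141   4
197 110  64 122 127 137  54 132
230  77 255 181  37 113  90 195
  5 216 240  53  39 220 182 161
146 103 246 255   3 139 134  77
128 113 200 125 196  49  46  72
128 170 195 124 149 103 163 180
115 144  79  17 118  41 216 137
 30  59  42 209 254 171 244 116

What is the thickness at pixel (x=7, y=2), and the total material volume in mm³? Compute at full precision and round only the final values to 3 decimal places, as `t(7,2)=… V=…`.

t(7,2)=2.005 V=45.352

span = t_max - t_min = 2.97 - 0.97 = 2.000
L(7,2) = 132, L_eff = 1 - 132/255 = 0.482353 (inverted)
t(7,2) = 2.97 - 2.000·0.482353 = 2.005
Σt over all 10·8 pixels = 8234/51 ≈ 161.4509804
V = pitch²·Σt = 0.53²·8234/51 = 45.352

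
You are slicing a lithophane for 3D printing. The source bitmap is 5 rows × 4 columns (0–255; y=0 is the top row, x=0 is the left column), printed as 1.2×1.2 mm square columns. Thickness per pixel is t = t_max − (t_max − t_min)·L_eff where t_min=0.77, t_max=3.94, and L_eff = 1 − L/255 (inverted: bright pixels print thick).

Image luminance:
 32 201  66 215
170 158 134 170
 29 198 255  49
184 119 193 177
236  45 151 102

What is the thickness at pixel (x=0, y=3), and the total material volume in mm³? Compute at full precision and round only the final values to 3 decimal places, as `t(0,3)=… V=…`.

t(0,3)=3.057 V=73.803

span = t_max - t_min = 3.94 - 0.77 = 3.170
L(0,3) = 184, L_eff = 1 - 184/255 = 0.278431 (inverted)
t(0,3) = 3.94 - 3.170·0.278431 = 3.057
Σt over all 5·4 pixels = 326732/6375 ≈ 51.2520784
V = pitch²·Σt = 1.2²·326732/6375 = 73.803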